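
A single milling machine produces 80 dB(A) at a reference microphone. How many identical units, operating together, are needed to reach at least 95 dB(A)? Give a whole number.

32

The shortfall is 95 − 80 = 15.0 dB, and N units add 10·log₁₀ N, so need 10·log₁₀ N ≥ 15.0.
N ≥ 10^(15.0/10) = 31.623, so N = 32.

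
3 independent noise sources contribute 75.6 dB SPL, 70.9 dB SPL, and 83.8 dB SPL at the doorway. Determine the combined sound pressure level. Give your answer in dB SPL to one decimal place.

Incoherent sources combine by intensity addition: L_total = 10·log₁₀(Σ 10^(L_i/10)).
Σ 10^(L/10) = 10^(75.6/10) + 10^(70.9/10) + 10^(83.8/10) = 2.885e+08.
L_total = 10·log₁₀(2.885e+08) = 84.60 dB SPL.

84.6 dB SPL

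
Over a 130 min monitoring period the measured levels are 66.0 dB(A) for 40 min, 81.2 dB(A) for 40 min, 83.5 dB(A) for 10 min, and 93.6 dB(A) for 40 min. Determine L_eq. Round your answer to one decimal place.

88.8 dB(A)

Weight each interval's intensity by its duration and average over T = 130 min:
Σ tᵢ·10^(Lᵢ/10) = 40·10^(66.0/10) + 40·10^(81.2/10) + 10·10^(83.5/10) + 40·10^(93.6/10) = 9.931e+10.
L_eq = 10·log₁₀(9.931e+10/130) = 88.83 dB(A).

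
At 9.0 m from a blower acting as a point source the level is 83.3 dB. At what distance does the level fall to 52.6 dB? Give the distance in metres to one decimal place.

The 30.7 dB drop corresponds to a distance ratio of 10^(30.7/20) for a point source.
r₂ = 9.0·10^((83.3−52.6)/20) = 9.0·10^(30.7/20) = 308.49 m.

308.5 m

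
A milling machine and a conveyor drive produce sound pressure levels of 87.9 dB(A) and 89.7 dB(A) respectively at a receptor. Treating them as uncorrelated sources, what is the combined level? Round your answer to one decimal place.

For uncorrelated sources the intensities add, so convert each level to linear form, sum, and take 10·log₁₀ of the total.
Σ 10^(L/10) = 10^(87.9/10) + 10^(89.7/10) = 1.550e+09.
L_total = 10·log₁₀(1.550e+09) = 91.90 dB(A).

91.9 dB(A)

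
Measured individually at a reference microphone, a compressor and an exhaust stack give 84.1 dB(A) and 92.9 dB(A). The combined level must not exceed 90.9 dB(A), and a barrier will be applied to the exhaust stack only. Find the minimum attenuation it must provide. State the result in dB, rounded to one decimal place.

Fixed contribution from the other source: Σ 10^(L/10) = 10^(84.1/10) = 2.570e+08 (84.10 dB(A)).
The limit corresponds to 10^(90.9/10) = 1.230e+09; subtracting the fixed part leaves 9.732e+08 for the exhaust stack, i.e. 89.88 dB(A).
So the exhaust stack must be reduced from 92.9 to 89.88 dB(A): IL = 3.02 dB.

3.0 dB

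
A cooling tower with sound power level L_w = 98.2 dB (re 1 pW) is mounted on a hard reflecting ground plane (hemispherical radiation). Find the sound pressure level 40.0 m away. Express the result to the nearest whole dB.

Free-field hemispherical radiation: L_p = L_w − 10·log₁₀(2π·r²), r = 40.0 m.
2π·r² = 1.005e+04 m², 10·log₁₀ of that is 40.023 dB.
L_p = 98.2 − 40.023 = 58.18 dB.

58 dB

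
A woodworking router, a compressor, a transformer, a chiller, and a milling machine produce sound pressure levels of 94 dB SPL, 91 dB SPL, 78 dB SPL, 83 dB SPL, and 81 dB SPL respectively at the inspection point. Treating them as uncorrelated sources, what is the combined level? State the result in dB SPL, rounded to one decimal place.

96.2 dB SPL

Incoherent sources combine by intensity addition: L_total = 10·log₁₀(Σ 10^(L_i/10)).
Σ 10^(L/10) = 10^(94/10) + 10^(91/10) + 10^(78/10) + 10^(83/10) + 10^(81/10) = 4.159e+09.
L_total = 10·log₁₀(4.159e+09) = 96.19 dB SPL.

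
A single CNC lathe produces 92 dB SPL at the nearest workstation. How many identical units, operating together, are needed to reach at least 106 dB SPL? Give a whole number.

26

The shortfall is 106 − 92 = 14.0 dB, and N units add 10·log₁₀ N, so need 10·log₁₀ N ≥ 14.0.
N ≥ 10^(14.0/10) = 25.119, so N = 26.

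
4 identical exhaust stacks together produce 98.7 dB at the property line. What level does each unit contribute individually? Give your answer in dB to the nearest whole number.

93 dB

4 equal contributions raise the level by 10·log₁₀ 4 = 6.021 dB, so each unit alone gives 98.7 − 6.021.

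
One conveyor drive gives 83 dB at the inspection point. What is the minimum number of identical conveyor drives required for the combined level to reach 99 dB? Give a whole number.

40

The shortfall is 99 − 83 = 16.0 dB, and N units add 10·log₁₀ N, so need 10·log₁₀ N ≥ 16.0.
N ≥ 10^(16.0/10) = 39.811, so N = 40.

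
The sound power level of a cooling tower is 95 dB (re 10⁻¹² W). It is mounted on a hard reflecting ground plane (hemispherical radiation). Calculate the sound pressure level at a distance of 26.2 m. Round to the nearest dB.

59 dB

L_p = L_w − 10·log₁₀(2π·r²) with r = 26.2 m.
2π·r² = 4313 m², 10·log₁₀ of that is 36.348 dB.
L_p = 95 − 36.348 = 58.65 dB.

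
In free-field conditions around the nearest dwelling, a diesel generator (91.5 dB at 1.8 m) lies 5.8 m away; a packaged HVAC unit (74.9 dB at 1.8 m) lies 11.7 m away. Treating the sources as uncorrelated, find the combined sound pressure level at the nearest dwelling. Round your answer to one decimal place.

Propagate each source to the receiver with L = L_ref − 20·log₁₀(r/r_ref), then add intensities.
diesel generator: 91.5 − 20·log₁₀(5.8/1.8) = 91.5 − 10.16 = 81.34 dB.
packaged HVAC unit: 74.9 − 20·log₁₀(11.7/1.8) = 74.9 − 16.26 = 58.64 dB.
Σ 10^(L/10) = 1.368e+08 → L_total = 10·log₁₀(1.368e+08) = 81.36 dB.

81.4 dB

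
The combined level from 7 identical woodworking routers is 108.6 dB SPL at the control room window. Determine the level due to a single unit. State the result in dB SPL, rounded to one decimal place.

For N identical incoherent sources L_total = L₁ + 10·log₁₀ N, so L₁ = 108.6 − 10·log₁₀(7) = 108.6 − 8.451.

100.1 dB SPL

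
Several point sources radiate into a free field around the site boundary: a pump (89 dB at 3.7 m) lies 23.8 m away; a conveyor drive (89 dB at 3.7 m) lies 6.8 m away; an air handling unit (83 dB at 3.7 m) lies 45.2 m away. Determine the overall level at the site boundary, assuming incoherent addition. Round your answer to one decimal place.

84.1 dB

First find each source's level at the receiver (point-source: −20·log₁₀(r/r_ref)), then combine on an intensity basis.
pump: 89 − 20·log₁₀(23.8/3.7) = 89 − 16.17 = 72.83 dB.
conveyor drive: 89 − 20·log₁₀(6.8/3.7) = 89 − 5.29 = 83.71 dB.
air handling unit: 83 − 20·log₁₀(45.2/3.7) = 83 − 21.74 = 61.26 dB.
Σ 10^(L/10) = 2.557e+08 → L_total = 10·log₁₀(2.557e+08) = 84.08 dB.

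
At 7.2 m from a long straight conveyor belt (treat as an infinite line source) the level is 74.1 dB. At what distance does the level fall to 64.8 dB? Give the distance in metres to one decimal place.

61.3 m

Line-source spreading drops the level by 10·log₁₀(r₂/r₁); inverting, r₂/r₁ = 10^(ΔL/10).
r₂ = 7.2·10^((74.1−64.8)/10) = 7.2·10^(9.3/10) = 61.28 m.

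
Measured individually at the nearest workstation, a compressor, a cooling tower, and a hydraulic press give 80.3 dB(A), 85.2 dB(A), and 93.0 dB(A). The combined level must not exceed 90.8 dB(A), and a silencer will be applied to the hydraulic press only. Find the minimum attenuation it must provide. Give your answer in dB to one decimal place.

The untreated sources together contribute 10^(80.3/10) + 10^(85.2/10) = 4.383e+08, i.e. 86.42 dB(A).
The limit corresponds to 10^(90.8/10) = 1.202e+09; subtracting the fixed part leaves 7.640e+08 for the hydraulic press, i.e. 88.83 dB(A).
Required insertion loss = 93.0 − 88.83 = 4.17 dB.

4.2 dB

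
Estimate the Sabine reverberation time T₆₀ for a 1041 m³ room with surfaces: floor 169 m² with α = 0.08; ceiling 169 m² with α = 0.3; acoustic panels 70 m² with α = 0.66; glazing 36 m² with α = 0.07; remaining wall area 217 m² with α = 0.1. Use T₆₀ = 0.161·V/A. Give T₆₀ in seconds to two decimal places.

A = Σ Sᵢαᵢ = 169·0.08 + 169·0.3 + 70·0.66 + 36·0.07 + 217·0.1 = 134.64 m².
T₆₀ = 0.161·V/A = 0.161·1041/134.64 = 1.245 s.

1.24 s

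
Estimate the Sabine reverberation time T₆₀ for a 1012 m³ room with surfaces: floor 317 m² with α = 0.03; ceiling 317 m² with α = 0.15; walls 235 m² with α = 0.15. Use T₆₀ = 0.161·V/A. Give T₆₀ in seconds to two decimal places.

Summing Sᵢαᵢ: 317·0.03 + 317·0.15 + 235·0.15 = 92.31 m².
T₆₀ = 0.161 × 1012 / 92.31 = 1.765 s.

1.77 s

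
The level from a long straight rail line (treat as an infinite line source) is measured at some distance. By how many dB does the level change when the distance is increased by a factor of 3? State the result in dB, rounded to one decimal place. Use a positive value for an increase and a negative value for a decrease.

With cylindrical spreading the level changes by −10·log₁₀(r₂/r₁).
ΔL = −10·log₁₀(3) = -4.77 dB.

-4.8 dB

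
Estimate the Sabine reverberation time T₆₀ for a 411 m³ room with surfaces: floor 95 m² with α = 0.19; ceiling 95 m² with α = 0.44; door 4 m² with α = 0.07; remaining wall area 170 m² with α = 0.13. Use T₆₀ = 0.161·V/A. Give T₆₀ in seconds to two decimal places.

0.80 s

A = Σ Sᵢαᵢ = 95·0.19 + 95·0.44 + 4·0.07 + 170·0.13 = 82.23 m².
T₆₀ = 0.161 × 411 / 82.23 = 0.805 s.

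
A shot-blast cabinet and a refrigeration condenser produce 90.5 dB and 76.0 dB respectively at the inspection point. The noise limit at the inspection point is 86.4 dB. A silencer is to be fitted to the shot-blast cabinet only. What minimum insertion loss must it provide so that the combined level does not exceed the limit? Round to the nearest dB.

5 dB

The untreated sources together contribute 10^(76.0/10) = 3.981e+07, i.e. 76.00 dB.
To meet 86.4 dB overall, the treated shot-blast cabinet may contribute at most 10^(86.4/10) − 3.981e+07 = 3.967e+08, i.e. 85.98 dB.
Required insertion loss = 90.5 − 85.98 = 4.52 dB.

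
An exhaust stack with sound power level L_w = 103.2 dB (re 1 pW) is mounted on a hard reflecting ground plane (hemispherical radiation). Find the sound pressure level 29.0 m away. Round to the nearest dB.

66 dB

L_p = L_w − 10·log₁₀(2π·r²) with r = 29.0 m.
2π·r² = 5284 m², 10·log₁₀ of that is 37.230 dB.
L_p = 103.2 − 37.230 = 65.97 dB.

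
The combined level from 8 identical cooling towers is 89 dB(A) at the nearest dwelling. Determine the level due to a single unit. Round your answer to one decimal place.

80.0 dB(A)

Dividing the total intensity by 8 lowers the level by 10·log₁₀ 8 = 9.031 dB: L₁ = 89 − 9.031.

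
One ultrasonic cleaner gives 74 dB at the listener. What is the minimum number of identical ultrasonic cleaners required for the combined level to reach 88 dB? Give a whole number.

Need L₁ + 10·log₁₀ N ≥ 88, i.e. log₁₀ N ≥ 1.40.
N ≥ 10^(14.0/10) = 25.119, so N = 26.

26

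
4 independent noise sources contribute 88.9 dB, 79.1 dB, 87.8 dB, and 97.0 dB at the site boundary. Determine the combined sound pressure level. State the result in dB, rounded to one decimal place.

For uncorrelated sources the intensities add, so convert each level to linear form, sum, and take 10·log₁₀ of the total.
Σ 10^(L/10) = 10^(88.9/10) + 10^(79.1/10) + 10^(87.8/10) + 10^(97.0/10) = 6.472e+09.
L_total = 10·log₁₀(6.472e+09) = 98.11 dB.

98.1 dB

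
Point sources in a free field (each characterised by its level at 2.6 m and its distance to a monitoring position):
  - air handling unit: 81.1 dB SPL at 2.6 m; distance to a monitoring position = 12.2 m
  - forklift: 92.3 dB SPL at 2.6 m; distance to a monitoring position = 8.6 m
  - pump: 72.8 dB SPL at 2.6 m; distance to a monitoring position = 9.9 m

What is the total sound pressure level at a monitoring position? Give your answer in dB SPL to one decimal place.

82.1 dB SPL

Propagate each source to the receiver with L = L_ref − 20·log₁₀(r/r_ref), then add intensities.
air handling unit: 81.1 − 20·log₁₀(12.2/2.6) = 81.1 − 13.43 = 67.67 dB SPL.
forklift: 92.3 − 20·log₁₀(8.6/2.6) = 92.3 − 10.39 = 81.91 dB SPL.
pump: 72.8 − 20·log₁₀(9.9/2.6) = 72.8 − 11.61 = 61.19 dB SPL.
Σ 10^(L/10) = 1.624e+08 → L_total = 10·log₁₀(1.624e+08) = 82.11 dB SPL.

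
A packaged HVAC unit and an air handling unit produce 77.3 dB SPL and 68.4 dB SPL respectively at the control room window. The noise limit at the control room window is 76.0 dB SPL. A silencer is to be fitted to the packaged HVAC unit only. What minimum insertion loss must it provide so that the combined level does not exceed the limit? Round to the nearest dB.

Everything except the packaged HVAC unit sums to 10^(68.4/10) = 6.918e+06 in linear terms, 68.40 dB SPL.
To meet 76.0 dB SPL overall, the treated packaged HVAC unit may contribute at most 10^(76.0/10) − 6.918e+06 = 3.289e+07, i.e. 75.17 dB SPL.
So the packaged HVAC unit must be reduced from 77.3 to 75.17 dB SPL: IL = 2.13 dB.

2 dB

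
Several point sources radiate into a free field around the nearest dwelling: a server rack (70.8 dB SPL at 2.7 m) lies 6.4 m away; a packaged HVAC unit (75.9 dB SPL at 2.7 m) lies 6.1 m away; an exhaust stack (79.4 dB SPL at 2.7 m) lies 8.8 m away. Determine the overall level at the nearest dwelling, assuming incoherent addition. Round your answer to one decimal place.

First find each source's level at the receiver (point-source: −20·log₁₀(r/r_ref)), then combine on an intensity basis.
server rack: 70.8 − 20·log₁₀(6.4/2.7) = 70.8 − 7.50 = 63.30 dB SPL.
packaged HVAC unit: 75.9 − 20·log₁₀(6.1/2.7) = 75.9 − 7.08 = 68.82 dB SPL.
exhaust stack: 79.4 − 20·log₁₀(8.8/2.7) = 79.4 − 10.26 = 69.14 dB SPL.
Σ 10^(L/10) = 1.796e+07 → L_total = 10·log₁₀(1.796e+07) = 72.54 dB SPL.

72.5 dB SPL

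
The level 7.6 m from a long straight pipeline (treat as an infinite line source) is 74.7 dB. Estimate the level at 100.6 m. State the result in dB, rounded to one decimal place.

For a line source, L₂ = L₁ − 10·log₁₀(r₂/r₁).
L₂ = 74.7 − 10·log₁₀(100.6/7.6) = 74.7 − 11.218 = 63.48 dB.

63.5 dB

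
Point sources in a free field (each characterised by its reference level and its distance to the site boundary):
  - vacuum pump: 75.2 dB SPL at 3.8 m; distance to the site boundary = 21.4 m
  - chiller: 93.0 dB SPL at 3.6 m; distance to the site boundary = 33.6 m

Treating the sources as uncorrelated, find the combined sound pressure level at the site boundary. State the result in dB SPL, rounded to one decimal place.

Propagate each source to the receiver with L = L_ref − 20·log₁₀(r/r_ref), then add intensities.
vacuum pump: 75.2 − 20·log₁₀(21.4/3.8) = 75.2 − 15.01 = 60.19 dB SPL.
chiller: 93.0 − 20·log₁₀(33.6/3.6) = 93.0 − 19.40 = 73.60 dB SPL.
Σ 10^(L/10) = 2.395e+07 → L_total = 10·log₁₀(2.395e+07) = 73.79 dB SPL.

73.8 dB SPL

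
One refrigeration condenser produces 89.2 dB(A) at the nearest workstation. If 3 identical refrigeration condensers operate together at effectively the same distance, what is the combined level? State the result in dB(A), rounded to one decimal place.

94.0 dB(A)

N identical incoherent sources raise the level by 10·log₁₀ N.
L_total = 89.2 + 10·log₁₀(3) = 89.2 + 4.771 = 93.97 dB(A).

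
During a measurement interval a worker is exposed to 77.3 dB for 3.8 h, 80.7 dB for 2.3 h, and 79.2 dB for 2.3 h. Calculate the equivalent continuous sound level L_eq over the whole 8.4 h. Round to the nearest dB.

79 dB

L_eq = 10·log₁₀[(1/T)·Σ tᵢ·10^(Lᵢ/10)] with T = 8.4 h.
Σ tᵢ·10^(Lᵢ/10) = 3.8·10^(77.3/10) + 2.3·10^(80.7/10) + 2.3·10^(79.2/10) = 6.656e+08.
L_eq = 10·log₁₀(6.656e+08/8.4) = 78.99 dB.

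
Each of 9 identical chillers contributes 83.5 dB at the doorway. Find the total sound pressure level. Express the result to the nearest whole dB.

93 dB

With 9 equal, uncorrelated contributions the intensity is 9× that of one unit, giving a rise of 10·log₁₀ 9.
L_total = 83.5 + 10·log₁₀(9) = 83.5 + 9.542 = 93.04 dB.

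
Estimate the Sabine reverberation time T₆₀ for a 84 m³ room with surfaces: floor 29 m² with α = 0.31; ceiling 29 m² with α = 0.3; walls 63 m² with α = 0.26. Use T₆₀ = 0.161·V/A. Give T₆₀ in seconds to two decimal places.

Summing Sᵢαᵢ: 29·0.31 + 29·0.3 + 63·0.26 = 34.07 m².
T₆₀ = 0.161 × 84 / 34.07 = 0.397 s.

0.40 s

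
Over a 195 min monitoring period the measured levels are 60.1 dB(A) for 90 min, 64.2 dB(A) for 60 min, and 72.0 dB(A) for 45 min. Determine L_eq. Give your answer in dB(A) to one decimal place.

66.9 dB(A)

The energy average is taken in the linear domain: L_eq = 10·log₁₀[(Σ tᵢ·10^(Lᵢ/10))/T], T = 195 min.
Σ tᵢ·10^(Lᵢ/10) = 90·10^(60.1/10) + 60·10^(64.2/10) + 45·10^(72.0/10) = 9.631e+08.
L_eq = 10·log₁₀(9.631e+08/195) = 66.94 dB(A).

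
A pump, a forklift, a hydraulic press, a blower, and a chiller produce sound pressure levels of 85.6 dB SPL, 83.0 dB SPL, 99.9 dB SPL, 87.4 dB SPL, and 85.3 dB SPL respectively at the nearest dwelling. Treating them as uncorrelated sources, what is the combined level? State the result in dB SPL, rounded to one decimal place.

For uncorrelated sources the intensities add, so convert each level to linear form, sum, and take 10·log₁₀ of the total.
Σ 10^(L/10) = 10^(85.6/10) + 10^(83.0/10) + 10^(99.9/10) + 10^(87.4/10) + 10^(85.3/10) = 1.122e+10.
L_total = 10·log₁₀(1.122e+10) = 100.50 dB SPL.

100.5 dB SPL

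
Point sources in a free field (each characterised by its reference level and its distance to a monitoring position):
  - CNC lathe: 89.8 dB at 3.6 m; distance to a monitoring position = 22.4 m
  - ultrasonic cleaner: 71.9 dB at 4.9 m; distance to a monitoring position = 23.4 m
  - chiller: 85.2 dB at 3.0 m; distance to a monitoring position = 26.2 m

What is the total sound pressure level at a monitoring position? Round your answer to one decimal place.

Apply inverse-square spreading to bring every level to the receiver, then sum 10^(L/10).
CNC lathe: 89.8 − 20·log₁₀(22.4/3.6) = 89.8 − 15.88 = 73.92 dB.
ultrasonic cleaner: 71.9 − 20·log₁₀(23.4/4.9) = 71.9 − 13.58 = 58.32 dB.
chiller: 85.2 − 20·log₁₀(26.2/3.0) = 85.2 − 18.82 = 66.38 dB.
Σ 10^(L/10) = 2.969e+07 → L_total = 10·log₁₀(2.969e+07) = 74.73 dB.

74.7 dB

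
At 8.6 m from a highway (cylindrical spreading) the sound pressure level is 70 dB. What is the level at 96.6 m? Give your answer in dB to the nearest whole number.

59 dB

Cylindrical spreading from a line source gives a 10·log₁₀(r₂/r₁) drop.
L₂ = 70 − 10·log₁₀(96.6/8.6) = 70 − 10.505 = 59.50 dB.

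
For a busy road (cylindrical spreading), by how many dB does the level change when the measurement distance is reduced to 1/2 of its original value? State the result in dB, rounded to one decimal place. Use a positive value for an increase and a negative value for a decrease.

With cylindrical spreading the level changes by −10·log₁₀(r₂/r₁).
ΔL = −10·log₁₀(0.5) = +3.01 dB.

+3.0 dB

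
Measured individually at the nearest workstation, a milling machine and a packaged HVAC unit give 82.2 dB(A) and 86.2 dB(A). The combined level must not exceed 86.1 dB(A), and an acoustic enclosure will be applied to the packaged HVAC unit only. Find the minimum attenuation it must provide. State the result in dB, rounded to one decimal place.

2.4 dB

Everything except the packaged HVAC unit sums to 10^(82.2/10) = 1.660e+08 in linear terms, 82.20 dB(A).
To meet 86.1 dB(A) overall, the treated packaged HVAC unit may contribute at most 10^(86.1/10) − 1.660e+08 = 2.414e+08, i.e. 83.83 dB(A).
Required insertion loss = 86.2 − 83.83 = 2.37 dB.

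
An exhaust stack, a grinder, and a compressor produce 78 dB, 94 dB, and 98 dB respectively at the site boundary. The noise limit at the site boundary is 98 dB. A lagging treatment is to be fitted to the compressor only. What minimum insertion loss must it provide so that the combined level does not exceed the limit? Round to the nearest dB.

2 dB

Everything except the compressor sums to 10^(78/10) + 10^(94/10) = 2.575e+09 in linear terms, 94.11 dB.
To meet 98 dB overall, the treated compressor may contribute at most 10^(98/10) − 2.575e+09 = 3.735e+09, i.e. 95.72 dB.
So the compressor must be reduced from 98 to 95.72 dB: IL = 2.28 dB.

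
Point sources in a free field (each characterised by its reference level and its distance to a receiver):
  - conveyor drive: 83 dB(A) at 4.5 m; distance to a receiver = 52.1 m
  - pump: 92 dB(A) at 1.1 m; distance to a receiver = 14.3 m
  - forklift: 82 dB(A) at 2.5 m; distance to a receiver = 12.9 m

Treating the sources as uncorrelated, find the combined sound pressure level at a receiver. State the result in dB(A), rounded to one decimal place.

Propagate each source to the receiver with L = L_ref − 20·log₁₀(r/r_ref), then add intensities.
conveyor drive: 83 − 20·log₁₀(52.1/4.5) = 83 − 21.27 = 61.73 dB(A).
pump: 92 − 20·log₁₀(14.3/1.1) = 92 − 22.28 = 69.72 dB(A).
forklift: 82 − 20·log₁₀(12.9/2.5) = 82 − 14.25 = 67.75 dB(A).
Σ 10^(L/10) = 1.682e+07 → L_total = 10·log₁₀(1.682e+07) = 72.26 dB(A).

72.3 dB(A)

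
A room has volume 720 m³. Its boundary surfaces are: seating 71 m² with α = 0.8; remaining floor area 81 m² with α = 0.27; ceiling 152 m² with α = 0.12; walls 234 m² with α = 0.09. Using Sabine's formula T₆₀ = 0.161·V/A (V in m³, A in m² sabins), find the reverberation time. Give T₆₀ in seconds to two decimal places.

0.98 s

A = Σ Sᵢαᵢ = 71·0.8 + 81·0.27 + 152·0.12 + 234·0.09 = 117.97 m².
T₆₀ = 0.161 × 720 / 117.97 = 0.983 s.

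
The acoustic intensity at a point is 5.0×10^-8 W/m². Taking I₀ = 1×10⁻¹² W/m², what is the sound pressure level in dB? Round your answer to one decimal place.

47.0 dB

I/I₀ = 5.0×10^-8/10⁻¹² = 5.0×10^4, and L = 10·log₁₀(I/I₀).
L = 10·(0.6990 + 4) = 46.99 dB.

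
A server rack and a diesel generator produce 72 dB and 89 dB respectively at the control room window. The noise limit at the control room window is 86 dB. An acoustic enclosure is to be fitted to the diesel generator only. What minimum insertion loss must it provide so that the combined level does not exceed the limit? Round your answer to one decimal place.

3.2 dB

Fixed contribution from the other source: Σ 10^(L/10) = 10^(72/10) = 1.585e+07 (72.00 dB).
To meet 86 dB overall, the treated diesel generator may contribute at most 10^(86/10) − 1.585e+07 = 3.823e+08, i.e. 85.82 dB.
Required insertion loss = 89 − 85.82 = 3.18 dB.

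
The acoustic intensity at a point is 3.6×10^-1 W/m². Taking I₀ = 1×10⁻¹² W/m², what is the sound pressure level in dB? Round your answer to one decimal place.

115.6 dB

Dividing by I₀ shifts the exponent by 12: I/I₀ = 3.6×10^11.
L = 10·(0.5563 + 11) = 115.56 dB.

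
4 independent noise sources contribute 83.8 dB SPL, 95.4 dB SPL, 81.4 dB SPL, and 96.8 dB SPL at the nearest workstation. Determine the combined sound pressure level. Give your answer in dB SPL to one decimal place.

99.4 dB SPL

For uncorrelated sources the intensities add, so convert each level to linear form, sum, and take 10·log₁₀ of the total.
Σ 10^(L/10) = 10^(83.8/10) + 10^(95.4/10) + 10^(81.4/10) + 10^(96.8/10) = 8.632e+09.
L_total = 10·log₁₀(8.632e+09) = 99.36 dB SPL.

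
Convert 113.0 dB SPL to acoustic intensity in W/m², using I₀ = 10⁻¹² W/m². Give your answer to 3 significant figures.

I/I₀ = 10^(113.0/10) = 1.995e+11, so I = 1.995e+11 × 10⁻¹² W/m².

0.200 W/m²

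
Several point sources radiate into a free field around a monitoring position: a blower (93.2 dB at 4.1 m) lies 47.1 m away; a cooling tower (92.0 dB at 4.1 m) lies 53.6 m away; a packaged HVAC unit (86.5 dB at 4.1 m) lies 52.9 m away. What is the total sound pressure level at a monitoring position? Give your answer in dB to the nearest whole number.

Propagate each source to the receiver with L = L_ref − 20·log₁₀(r/r_ref), then add intensities.
blower: 93.2 − 20·log₁₀(47.1/4.1) = 93.2 − 21.20 = 72.00 dB.
cooling tower: 92.0 − 20·log₁₀(53.6/4.1) = 92.0 − 22.33 = 69.67 dB.
packaged HVAC unit: 86.5 − 20·log₁₀(52.9/4.1) = 86.5 − 22.21 = 64.29 dB.
Σ 10^(L/10) = 2.779e+07 → L_total = 10·log₁₀(2.779e+07) = 74.44 dB.

74 dB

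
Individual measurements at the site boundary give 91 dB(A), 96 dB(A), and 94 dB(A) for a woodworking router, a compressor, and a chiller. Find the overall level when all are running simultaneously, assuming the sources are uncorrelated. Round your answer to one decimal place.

For uncorrelated sources the intensities add, so convert each level to linear form, sum, and take 10·log₁₀ of the total.
Σ 10^(L/10) = 10^(91/10) + 10^(96/10) + 10^(94/10) = 7.752e+09.
L_total = 10·log₁₀(7.752e+09) = 98.89 dB(A).

98.9 dB(A)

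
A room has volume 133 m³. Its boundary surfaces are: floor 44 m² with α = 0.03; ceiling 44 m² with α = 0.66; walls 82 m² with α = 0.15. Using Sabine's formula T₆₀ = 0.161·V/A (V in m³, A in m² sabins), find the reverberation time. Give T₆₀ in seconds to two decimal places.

0.50 s

A = Σ Sᵢαᵢ = 44·0.03 + 44·0.66 + 82·0.15 = 42.66 m².
T₆₀ = 0.161·V/A = 0.161·133/42.66 = 0.502 s.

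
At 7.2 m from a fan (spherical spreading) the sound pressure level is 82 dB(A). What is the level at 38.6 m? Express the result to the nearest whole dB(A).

Point-source attenuation: ΔL = 20·log₁₀(r₂/r₁) = 20·log₁₀(38.6/7.2) = 14.585 dB.
L₂ = 82 − 20·log₁₀(38.6/7.2) = 82 − 14.585 = 67.41 dB(A).

67 dB(A)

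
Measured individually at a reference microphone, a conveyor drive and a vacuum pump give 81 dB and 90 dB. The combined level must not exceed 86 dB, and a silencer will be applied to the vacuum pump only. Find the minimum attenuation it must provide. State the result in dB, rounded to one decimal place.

5.7 dB

Fixed contribution from the other source: Σ 10^(L/10) = 10^(81/10) = 1.259e+08 (81.00 dB).
To meet 86 dB overall, the treated vacuum pump may contribute at most 10^(86/10) − 1.259e+08 = 2.722e+08, i.e. 84.35 dB.
Required insertion loss = 90 − 84.35 = 5.65 dB.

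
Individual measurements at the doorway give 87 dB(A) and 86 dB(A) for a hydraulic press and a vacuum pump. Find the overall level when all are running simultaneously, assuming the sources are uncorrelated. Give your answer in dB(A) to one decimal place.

Incoherent sources combine by intensity addition: L_total = 10·log₁₀(Σ 10^(L_i/10)).
Σ 10^(L/10) = 10^(87/10) + 10^(86/10) = 8.993e+08.
L_total = 10·log₁₀(8.993e+08) = 89.54 dB(A).

89.5 dB(A)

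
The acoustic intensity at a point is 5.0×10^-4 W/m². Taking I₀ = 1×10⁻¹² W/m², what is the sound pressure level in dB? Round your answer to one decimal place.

87.0 dB

Dividing by I₀ shifts the exponent by 12: I/I₀ = 5.0×10^8.
L = 10·(0.6990 + 8) = 86.99 dB.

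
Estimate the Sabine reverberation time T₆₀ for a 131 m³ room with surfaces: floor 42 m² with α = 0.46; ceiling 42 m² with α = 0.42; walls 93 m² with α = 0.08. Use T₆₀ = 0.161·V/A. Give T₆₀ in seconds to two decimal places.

Total absorption A = 42·0.46 + 42·0.42 + 93·0.08 = 44.40 m² sabins.
T₆₀ = 0.161·V/A = 0.161·131/44.40 = 0.475 s.

0.48 s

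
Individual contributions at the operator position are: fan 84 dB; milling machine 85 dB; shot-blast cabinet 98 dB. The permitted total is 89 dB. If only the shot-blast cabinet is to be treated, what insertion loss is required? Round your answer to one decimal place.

14.4 dB

Fixed contribution from the other sources: Σ 10^(L/10) = 10^(84/10) + 10^(85/10) = 5.674e+08 (87.54 dB).
The limit corresponds to 10^(89/10) = 7.943e+08; subtracting the fixed part leaves 2.269e+08 for the shot-blast cabinet, i.e. 83.56 dB.
Required insertion loss = 98 − 83.56 = 14.44 dB.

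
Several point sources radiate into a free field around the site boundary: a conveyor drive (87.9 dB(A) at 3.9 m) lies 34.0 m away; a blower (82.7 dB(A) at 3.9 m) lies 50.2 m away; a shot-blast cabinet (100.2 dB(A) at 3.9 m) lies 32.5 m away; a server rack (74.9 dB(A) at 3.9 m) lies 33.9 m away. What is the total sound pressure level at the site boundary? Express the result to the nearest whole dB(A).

Propagate each source to the receiver with L = L_ref − 20·log₁₀(r/r_ref), then add intensities.
conveyor drive: 87.9 − 20·log₁₀(34.0/3.9) = 87.9 − 18.81 = 69.09 dB(A).
blower: 82.7 − 20·log₁₀(50.2/3.9) = 82.7 − 22.19 = 60.51 dB(A).
shot-blast cabinet: 100.2 − 20·log₁₀(32.5/3.9) = 100.2 − 18.42 = 81.78 dB(A).
server rack: 74.9 − 20·log₁₀(33.9/3.9) = 74.9 − 18.78 = 56.12 dB(A).
Σ 10^(L/10) = 1.604e+08 → L_total = 10·log₁₀(1.604e+08) = 82.05 dB(A).

82 dB(A)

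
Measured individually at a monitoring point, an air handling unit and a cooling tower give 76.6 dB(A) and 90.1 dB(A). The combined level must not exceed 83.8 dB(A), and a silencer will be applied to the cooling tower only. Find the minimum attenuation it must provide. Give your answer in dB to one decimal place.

7.2 dB

Everything except the cooling tower sums to 10^(76.6/10) = 4.571e+07 in linear terms, 76.60 dB(A).
The limit corresponds to 10^(83.8/10) = 2.399e+08; subtracting the fixed part leaves 1.942e+08 for the cooling tower, i.e. 82.88 dB(A).
So the cooling tower must be reduced from 90.1 to 82.88 dB(A): IL = 7.22 dB.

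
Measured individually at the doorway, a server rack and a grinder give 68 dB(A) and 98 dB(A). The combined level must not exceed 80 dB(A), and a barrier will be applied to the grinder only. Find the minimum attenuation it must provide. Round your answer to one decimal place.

18.3 dB

The untreated sources together contribute 10^(68/10) = 6.310e+06, i.e. 68.00 dB(A).
To meet 80 dB(A) overall, the treated grinder may contribute at most 10^(80/10) − 6.310e+06 = 9.369e+07, i.e. 79.72 dB(A).
So the grinder must be reduced from 98 to 79.72 dB(A): IL = 18.28 dB.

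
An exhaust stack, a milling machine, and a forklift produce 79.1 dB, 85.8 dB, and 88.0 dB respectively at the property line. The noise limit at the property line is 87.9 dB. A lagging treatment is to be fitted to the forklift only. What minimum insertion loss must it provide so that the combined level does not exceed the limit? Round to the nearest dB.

6 dB

The untreated sources together contribute 10^(79.1/10) + 10^(85.8/10) = 4.615e+08, i.e. 86.64 dB.
The limit corresponds to 10^(87.9/10) = 6.166e+08; subtracting the fixed part leaves 1.551e+08 for the forklift, i.e. 81.91 dB.
Required insertion loss = 88.0 − 81.91 = 6.09 dB.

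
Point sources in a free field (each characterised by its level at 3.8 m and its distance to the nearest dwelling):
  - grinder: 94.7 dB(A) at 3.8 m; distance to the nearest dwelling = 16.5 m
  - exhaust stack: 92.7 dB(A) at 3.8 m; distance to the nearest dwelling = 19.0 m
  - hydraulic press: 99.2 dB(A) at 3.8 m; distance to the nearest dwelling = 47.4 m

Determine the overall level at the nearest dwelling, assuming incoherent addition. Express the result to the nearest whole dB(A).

85 dB(A)

Propagate each source to the receiver with L = L_ref − 20·log₁₀(r/r_ref), then add intensities.
grinder: 94.7 − 20·log₁₀(16.5/3.8) = 94.7 − 12.75 = 81.95 dB(A).
exhaust stack: 92.7 − 20·log₁₀(19.0/3.8) = 92.7 − 13.98 = 78.72 dB(A).
hydraulic press: 99.2 − 20·log₁₀(47.4/3.8) = 99.2 − 21.92 = 77.28 dB(A).
Σ 10^(L/10) = 2.845e+08 → L_total = 10·log₁₀(2.845e+08) = 84.54 dB(A).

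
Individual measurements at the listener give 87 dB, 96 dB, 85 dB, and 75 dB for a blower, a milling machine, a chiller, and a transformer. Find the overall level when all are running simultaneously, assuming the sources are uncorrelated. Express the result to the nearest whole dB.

97 dB

Incoherent sources combine by intensity addition: L_total = 10·log₁₀(Σ 10^(L_i/10)).
Σ 10^(L/10) = 10^(87/10) + 10^(96/10) + 10^(85/10) + 10^(75/10) = 4.830e+09.
L_total = 10·log₁₀(4.830e+09) = 96.84 dB.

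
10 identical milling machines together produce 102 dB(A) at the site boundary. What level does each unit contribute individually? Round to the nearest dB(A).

Dividing the total intensity by 10 lowers the level by 10·log₁₀ 10 = 10.000 dB: L₁ = 102 − 10.000.

92 dB(A)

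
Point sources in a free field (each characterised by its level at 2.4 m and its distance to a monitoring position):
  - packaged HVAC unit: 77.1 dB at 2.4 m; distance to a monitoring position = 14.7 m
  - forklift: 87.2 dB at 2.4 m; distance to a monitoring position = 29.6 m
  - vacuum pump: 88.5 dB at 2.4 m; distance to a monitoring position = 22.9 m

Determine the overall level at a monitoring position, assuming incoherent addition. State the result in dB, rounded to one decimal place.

71.0 dB

Propagate each source to the receiver with L = L_ref − 20·log₁₀(r/r_ref), then add intensities.
packaged HVAC unit: 77.1 − 20·log₁₀(14.7/2.4) = 77.1 − 15.74 = 61.36 dB.
forklift: 87.2 − 20·log₁₀(29.6/2.4) = 87.2 − 21.82 = 65.38 dB.
vacuum pump: 88.5 − 20·log₁₀(22.9/2.4) = 88.5 − 19.59 = 68.91 dB.
Σ 10^(L/10) = 1.259e+07 → L_total = 10·log₁₀(1.259e+07) = 71.00 dB.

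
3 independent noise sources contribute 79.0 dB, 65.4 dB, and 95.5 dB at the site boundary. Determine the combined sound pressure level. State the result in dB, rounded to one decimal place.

Incoherent sources combine by intensity addition: L_total = 10·log₁₀(Σ 10^(L_i/10)).
Σ 10^(L/10) = 10^(79.0/10) + 10^(65.4/10) + 10^(95.5/10) = 3.631e+09.
L_total = 10·log₁₀(3.631e+09) = 95.60 dB.

95.6 dB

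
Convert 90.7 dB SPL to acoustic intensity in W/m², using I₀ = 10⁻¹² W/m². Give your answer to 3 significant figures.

L = 10·log₁₀(I/I₀) ⇒ I = I₀·10^(L/10) = 10⁻¹² × 10^9.07.

0.00117 W/m²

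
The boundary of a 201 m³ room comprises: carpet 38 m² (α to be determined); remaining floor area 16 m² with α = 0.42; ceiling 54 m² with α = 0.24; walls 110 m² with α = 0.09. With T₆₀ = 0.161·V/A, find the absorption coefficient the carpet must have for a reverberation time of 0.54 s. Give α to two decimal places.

0.80

Required total absorption A = 0.161·201/0.54 = 59.93 m².
Absorption from the other surfaces = 16·0.42 + 54·0.24 + 110·0.09 = 29.58 m², so the carpet must supply 30.35 m² over 38 m².
α = 30.35/38 = 0.799.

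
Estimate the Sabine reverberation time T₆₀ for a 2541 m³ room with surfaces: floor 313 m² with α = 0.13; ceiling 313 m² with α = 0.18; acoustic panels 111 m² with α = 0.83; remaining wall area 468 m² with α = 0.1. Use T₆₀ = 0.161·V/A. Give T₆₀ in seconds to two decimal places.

A = Σ Sᵢαᵢ = 313·0.13 + 313·0.18 + 111·0.83 + 468·0.1 = 235.96 m².
T₆₀ = 0.161·V/A = 0.161·2541/235.96 = 1.734 s.

1.73 s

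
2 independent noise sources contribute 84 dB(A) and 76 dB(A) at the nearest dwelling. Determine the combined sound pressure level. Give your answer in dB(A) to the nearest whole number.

For uncorrelated sources the intensities add, so convert each level to linear form, sum, and take 10·log₁₀ of the total.
Σ 10^(L/10) = 10^(84/10) + 10^(76/10) = 2.910e+08.
L_total = 10·log₁₀(2.910e+08) = 84.64 dB(A).

85 dB(A)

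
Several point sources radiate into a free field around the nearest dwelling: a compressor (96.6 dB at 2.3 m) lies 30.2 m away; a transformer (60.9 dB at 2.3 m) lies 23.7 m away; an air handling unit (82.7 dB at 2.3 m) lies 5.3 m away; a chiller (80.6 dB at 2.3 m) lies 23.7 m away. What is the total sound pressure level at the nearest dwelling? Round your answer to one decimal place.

Apply inverse-square spreading to bring every level to the receiver, then sum 10^(L/10).
compressor: 96.6 − 20·log₁₀(30.2/2.3) = 96.6 − 22.37 = 74.23 dB.
transformer: 60.9 − 20·log₁₀(23.7/2.3) = 60.9 − 20.26 = 40.64 dB.
air handling unit: 82.7 − 20·log₁₀(5.3/2.3) = 82.7 − 7.25 = 75.45 dB.
chiller: 80.6 − 20·log₁₀(23.7/2.3) = 80.6 − 20.26 = 60.34 dB.
Σ 10^(L/10) = 6.267e+07 → L_total = 10·log₁₀(6.267e+07) = 77.97 dB.

78.0 dB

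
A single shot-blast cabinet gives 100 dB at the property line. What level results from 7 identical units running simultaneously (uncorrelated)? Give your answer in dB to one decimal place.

N identical incoherent sources raise the level by 10·log₁₀ N.
L_total = 100 + 10·log₁₀(7) = 100 + 8.451 = 108.45 dB.

108.5 dB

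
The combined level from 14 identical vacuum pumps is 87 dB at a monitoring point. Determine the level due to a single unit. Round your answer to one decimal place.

75.5 dB

Dividing the total intensity by 14 lowers the level by 10·log₁₀ 14 = 11.461 dB: L₁ = 87 − 11.461.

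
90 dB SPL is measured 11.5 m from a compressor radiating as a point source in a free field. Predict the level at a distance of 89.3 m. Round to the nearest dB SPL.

Spherical spreading from a point source gives a 20·log₁₀(r₂/r₁) drop.
L₂ = 90 − 20·log₁₀(89.3/11.5) = 90 − 17.803 = 72.20 dB SPL.

72 dB SPL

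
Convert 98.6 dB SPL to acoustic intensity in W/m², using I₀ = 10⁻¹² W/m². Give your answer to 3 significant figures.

0.00724 W/m²

L = 10·log₁₀(I/I₀) ⇒ I = I₀·10^(L/10) = 10⁻¹² × 10^9.86.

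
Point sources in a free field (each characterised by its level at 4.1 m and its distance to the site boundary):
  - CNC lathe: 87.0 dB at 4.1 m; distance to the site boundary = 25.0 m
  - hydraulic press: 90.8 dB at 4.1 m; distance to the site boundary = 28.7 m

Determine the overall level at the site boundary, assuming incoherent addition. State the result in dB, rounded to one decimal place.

Apply inverse-square spreading to bring every level to the receiver, then sum 10^(L/10).
CNC lathe: 87.0 − 20·log₁₀(25.0/4.1) = 87.0 − 15.70 = 71.30 dB.
hydraulic press: 90.8 − 20·log₁₀(28.7/4.1) = 90.8 − 16.90 = 73.90 dB.
Σ 10^(L/10) = 3.802e+07 → L_total = 10·log₁₀(3.802e+07) = 75.80 dB.

75.8 dB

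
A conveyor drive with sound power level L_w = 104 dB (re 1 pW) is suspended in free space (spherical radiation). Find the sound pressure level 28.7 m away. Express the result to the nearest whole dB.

64 dB

L_p = L_w − 10·log₁₀(4π·r²) with r = 28.7 m.
4π·r² = 1.035e+04 m², 10·log₁₀ of that is 40.150 dB.
L_p = 104 − 40.150 = 63.85 dB.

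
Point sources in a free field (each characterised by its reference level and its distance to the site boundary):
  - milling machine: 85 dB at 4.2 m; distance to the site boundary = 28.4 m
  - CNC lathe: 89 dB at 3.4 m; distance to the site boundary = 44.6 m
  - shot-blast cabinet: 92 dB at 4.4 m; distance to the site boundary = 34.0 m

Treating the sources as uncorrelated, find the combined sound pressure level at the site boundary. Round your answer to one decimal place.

First find each source's level at the receiver (point-source: −20·log₁₀(r/r_ref)), then combine on an intensity basis.
milling machine: 85 − 20·log₁₀(28.4/4.2) = 85 − 16.60 = 68.40 dB.
CNC lathe: 89 − 20·log₁₀(44.6/3.4) = 89 − 22.36 = 66.64 dB.
shot-blast cabinet: 92 − 20·log₁₀(34.0/4.4) = 92 − 17.76 = 74.24 dB.
Σ 10^(L/10) = 3.808e+07 → L_total = 10·log₁₀(3.808e+07) = 75.81 dB.

75.8 dB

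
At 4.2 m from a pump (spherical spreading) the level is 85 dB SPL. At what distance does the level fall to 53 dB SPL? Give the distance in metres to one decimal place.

The 32.0 dB drop corresponds to a distance ratio of 10^(32.0/20) for a point source.
r₂ = 4.2·10^((85−53)/20) = 4.2·10^(32.0/20) = 167.21 m.

167.2 m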